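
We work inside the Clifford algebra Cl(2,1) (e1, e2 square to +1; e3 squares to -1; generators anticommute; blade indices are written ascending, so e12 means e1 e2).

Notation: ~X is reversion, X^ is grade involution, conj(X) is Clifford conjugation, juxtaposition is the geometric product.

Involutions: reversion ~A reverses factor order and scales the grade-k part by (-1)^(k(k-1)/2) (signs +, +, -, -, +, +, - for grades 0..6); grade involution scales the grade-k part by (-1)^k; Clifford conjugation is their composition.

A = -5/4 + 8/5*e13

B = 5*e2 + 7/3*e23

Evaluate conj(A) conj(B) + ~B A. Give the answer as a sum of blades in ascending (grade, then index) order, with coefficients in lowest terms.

first term: 25/4*e2 + 56/15*e12 + 35/12*e23 - 8*e123
second term: -25/4*e2 + 56/15*e12 + 35/12*e23 - 8*e123
Answer: 112/15*e12 + 35/6*e23 - 16*e123


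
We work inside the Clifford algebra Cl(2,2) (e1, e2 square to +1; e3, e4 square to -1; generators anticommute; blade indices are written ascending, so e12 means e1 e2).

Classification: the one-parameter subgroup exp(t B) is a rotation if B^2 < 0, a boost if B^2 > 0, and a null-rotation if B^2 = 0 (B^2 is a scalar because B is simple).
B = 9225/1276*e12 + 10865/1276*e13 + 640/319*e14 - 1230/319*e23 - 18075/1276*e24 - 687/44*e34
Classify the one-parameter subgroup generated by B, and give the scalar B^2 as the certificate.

B^2 term by term: the squares give (9225/1276)^2*(e12)^2 + (10865/1276)^2*(e13)^2 + (640/319)^2*(e14)^2 + (-1230/319)^2*(e23)^2 + (-18075/1276)^2*(e24)^2 + (-687/44)^2*(e34)^2 = 85100625/1628176*(-1) + 118048225/1628176*(+1) + 409600/101761*(+1) + 1512900/101761*(+1) + 326705625/1628176*(+1) + 471969/1936*(-1) = -4 (each basis 2-blade squares to minus the product of its generators' squares); cross terms between blades sharing an index anticommute and cancel; the commuting (index-disjoint) pairs give grade-4 terms 2*c*c'*(blade product), which cancel blade by blade — e1234: -6337575/28072 + 196384875/814088 - 1574400/101761 = 0 — confirming B is simple. So B^2 = -4.
Answer: rotation, certificate B^2 = -4. The invariant at work: B^2 = -4 is unchanged by conjugation, hence its sign classifies the subgroup whatever basis B is written in.


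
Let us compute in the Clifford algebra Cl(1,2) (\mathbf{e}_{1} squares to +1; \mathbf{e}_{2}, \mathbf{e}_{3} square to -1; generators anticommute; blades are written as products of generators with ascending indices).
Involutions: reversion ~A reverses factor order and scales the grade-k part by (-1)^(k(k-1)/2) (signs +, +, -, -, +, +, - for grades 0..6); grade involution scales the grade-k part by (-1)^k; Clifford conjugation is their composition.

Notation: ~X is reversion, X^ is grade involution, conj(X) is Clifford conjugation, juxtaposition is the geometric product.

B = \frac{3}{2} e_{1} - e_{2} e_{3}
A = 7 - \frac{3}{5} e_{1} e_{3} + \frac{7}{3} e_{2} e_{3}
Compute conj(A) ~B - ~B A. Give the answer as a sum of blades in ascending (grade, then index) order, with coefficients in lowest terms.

first term: \frac{7}{3} + \frac{21}{2} e_{1} - \frac{9}{10} e_{3} + \frac{3}{5} e_{1} e_{2} + 7 e_{2} e_{3} - \frac{7}{2} e_{1} e_{2} e_{3}
second term: -\frac{7}{3} + \frac{21}{2} e_{1} - \frac{9}{10} e_{3} + \frac{3}{5} e_{1} e_{2} + 7 e_{2} e_{3} + \frac{7}{2} e_{1} e_{2} e_{3}
Answer: \frac{14}{3} - 7 e_{1} e_{2} e_{3}


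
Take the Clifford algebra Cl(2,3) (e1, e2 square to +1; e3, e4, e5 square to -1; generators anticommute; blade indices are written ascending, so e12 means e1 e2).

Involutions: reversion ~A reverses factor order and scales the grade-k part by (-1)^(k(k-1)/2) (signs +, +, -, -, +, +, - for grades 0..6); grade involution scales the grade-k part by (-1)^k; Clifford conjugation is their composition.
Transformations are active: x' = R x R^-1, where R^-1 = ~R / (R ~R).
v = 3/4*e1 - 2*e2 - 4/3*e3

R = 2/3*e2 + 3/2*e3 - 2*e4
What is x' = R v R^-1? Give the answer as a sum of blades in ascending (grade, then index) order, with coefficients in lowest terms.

~R = 2/3*e2 + 3/2*e3 - 2*e4, and R ~R = -209/36, so R^-1 = ~R / (-209/36).
R v = 2/3 - 1/2*e12 - 9/8*e13 + 3/2*e14 + 19/9*e23 - 4*e24 - 8/3*e34
Answer: -3/4*e1 + 386/209*e2 + 620/627*e3 + 96/209*e4


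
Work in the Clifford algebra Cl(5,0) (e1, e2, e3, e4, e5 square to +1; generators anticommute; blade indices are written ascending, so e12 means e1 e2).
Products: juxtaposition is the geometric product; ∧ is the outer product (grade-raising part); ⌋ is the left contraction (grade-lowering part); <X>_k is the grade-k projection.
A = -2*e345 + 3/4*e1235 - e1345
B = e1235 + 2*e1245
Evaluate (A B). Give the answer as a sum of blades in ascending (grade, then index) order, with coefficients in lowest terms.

step 1: 3/4 + 2*e23 - e24 + 3/2*e34 + 4*e123 - 2*e124
Answer: 3/4 + 2*e23 - e24 + 3/2*e34 + 4*e123 - 2*e124


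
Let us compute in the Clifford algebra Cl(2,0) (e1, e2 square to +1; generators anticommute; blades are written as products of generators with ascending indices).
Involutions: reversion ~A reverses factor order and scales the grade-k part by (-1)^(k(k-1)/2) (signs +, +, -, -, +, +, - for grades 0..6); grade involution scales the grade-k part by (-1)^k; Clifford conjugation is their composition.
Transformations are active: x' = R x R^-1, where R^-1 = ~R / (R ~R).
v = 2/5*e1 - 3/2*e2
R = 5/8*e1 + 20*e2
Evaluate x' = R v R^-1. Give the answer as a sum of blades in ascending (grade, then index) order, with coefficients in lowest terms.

~R = 5/8*e1 + 20*e2, and R ~R = 25625/64, so R^-1 = ~R / (25625/64).
R v = -119/4 - 143/16*e1 e2
Answer: -2526/5125*e1 - 15089/10250*e2


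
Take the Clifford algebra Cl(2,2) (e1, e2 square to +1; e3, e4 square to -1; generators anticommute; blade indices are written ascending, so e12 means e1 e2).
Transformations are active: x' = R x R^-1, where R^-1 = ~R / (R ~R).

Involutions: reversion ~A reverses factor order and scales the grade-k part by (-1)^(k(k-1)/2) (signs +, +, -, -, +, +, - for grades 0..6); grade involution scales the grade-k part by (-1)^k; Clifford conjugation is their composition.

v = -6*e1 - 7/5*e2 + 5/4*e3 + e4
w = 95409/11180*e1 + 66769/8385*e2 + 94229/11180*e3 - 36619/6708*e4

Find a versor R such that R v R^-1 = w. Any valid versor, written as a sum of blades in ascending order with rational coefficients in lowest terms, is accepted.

Sketch: the shared square 14159/400 makes R = v + w = 28329/11180*e1 + 11006/1677*e2 + 27051/2795*e3 - 29911/6708*e4 the natural versor; its sandwich fixes that direction, negates (v - w)/2, and sends v to w.
Answer: 28329/11180*e1 + 11006/1677*e2 + 27051/2795*e3 - 29911/6708*e4


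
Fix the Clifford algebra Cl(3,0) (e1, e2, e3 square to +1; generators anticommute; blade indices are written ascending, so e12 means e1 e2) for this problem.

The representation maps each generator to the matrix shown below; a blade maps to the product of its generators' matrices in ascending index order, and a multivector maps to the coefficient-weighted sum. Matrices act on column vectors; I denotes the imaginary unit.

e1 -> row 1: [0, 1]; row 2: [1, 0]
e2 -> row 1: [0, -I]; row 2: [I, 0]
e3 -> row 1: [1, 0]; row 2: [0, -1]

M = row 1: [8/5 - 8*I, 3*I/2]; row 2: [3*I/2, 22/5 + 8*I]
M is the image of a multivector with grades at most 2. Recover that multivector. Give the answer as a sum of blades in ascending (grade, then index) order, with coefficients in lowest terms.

Method: 1, rho(e1), rho(e2), rho(e3) form a trace-orthogonal basis of the 2x2 complex matrices (tr(X Y) = 2 if X = Y, else 0), so M = m0*1 + m1*rho(e1) + m2*rho(e2) + m3*rho(e3) with m0 = tr(M)/2 = 3, m1 = tr(M rho(e1))/2 = 3*I/2, m2 = tr(M rho(e2))/2 = 0, m3 = tr(M rho(e3))/2 = -7/5 - 8*I.
Multiplying table entries, the bivector images are rho(e12) = I*rho(e3), rho(e13) = -I*rho(e2), rho(e23) = I*rho(e1); with real blade coefficients the real parts of m0..m3 are the coefficients of 1, e1, e2, e3 and the imaginary parts give the bivectors (e23: Im m1, e13: -Im m2, e12: Im m3).
Answer: 3 - 7/5*e3 - 8*e12 + 3/2*e23


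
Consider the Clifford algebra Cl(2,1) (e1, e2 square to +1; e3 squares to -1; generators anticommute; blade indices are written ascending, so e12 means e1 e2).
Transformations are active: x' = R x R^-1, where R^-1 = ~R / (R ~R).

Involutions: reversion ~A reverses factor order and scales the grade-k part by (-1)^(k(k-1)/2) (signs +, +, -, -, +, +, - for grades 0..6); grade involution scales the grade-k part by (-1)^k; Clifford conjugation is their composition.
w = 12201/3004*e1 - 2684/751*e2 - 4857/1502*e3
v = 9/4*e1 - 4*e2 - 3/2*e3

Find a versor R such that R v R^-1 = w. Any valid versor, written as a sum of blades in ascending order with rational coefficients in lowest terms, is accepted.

A norm check does it: q(v) = q(w) = 301/16, hence R = v + w = 4740/751*e1 - 5688/751*e2 - 3555/751*e3 realises the map — parallel part kept, (v - w)/2 negated, v carried to w.
Answer: 4740/751*e1 - 5688/751*e2 - 3555/751*e3


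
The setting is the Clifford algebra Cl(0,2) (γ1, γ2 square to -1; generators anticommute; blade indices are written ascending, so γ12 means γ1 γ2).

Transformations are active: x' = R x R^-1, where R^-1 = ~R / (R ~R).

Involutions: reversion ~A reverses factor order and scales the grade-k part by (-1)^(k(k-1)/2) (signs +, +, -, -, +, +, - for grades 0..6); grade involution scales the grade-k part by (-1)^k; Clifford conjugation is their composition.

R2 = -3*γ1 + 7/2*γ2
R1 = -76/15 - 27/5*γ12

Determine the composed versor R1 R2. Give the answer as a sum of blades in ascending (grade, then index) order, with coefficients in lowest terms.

Distribute over the terms of R1 (each basis-blade product reordered to ascending indices, repeated generators contracted through their squares):
(-76/15) R2 = 76/5*γ1 - 266/15*γ2
(-27/5*γ12) R2 = 189/10*γ1 + 81/5*γ2
Summing the partial products and collecting blades:
Answer: 341/10*γ1 - 23/15*γ2


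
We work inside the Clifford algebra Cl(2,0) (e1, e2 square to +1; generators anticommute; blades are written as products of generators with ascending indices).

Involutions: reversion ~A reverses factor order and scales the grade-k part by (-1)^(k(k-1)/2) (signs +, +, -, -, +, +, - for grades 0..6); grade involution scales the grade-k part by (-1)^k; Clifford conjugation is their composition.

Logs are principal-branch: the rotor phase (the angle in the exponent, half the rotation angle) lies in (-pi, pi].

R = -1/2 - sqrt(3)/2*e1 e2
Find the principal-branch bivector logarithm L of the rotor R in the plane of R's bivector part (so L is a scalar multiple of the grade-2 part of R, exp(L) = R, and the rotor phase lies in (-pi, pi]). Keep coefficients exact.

The scalar part of R is -1/2, which pins the rotor phase on the principal branch; dividing the bivector part by the sine of that phase recovers the unit plane, and L is the phase times that plane.
Concretely: cos(phase) = -1/2 gives phase = ±2*pi/3, and since phase/sin(phase) is even the sign is immaterial: L = (phase/sin(phase)) * <R>_2 = (4*sqrt(3)*pi/9) * <R>_2.
Answer: -2*pi/3*e1 e2


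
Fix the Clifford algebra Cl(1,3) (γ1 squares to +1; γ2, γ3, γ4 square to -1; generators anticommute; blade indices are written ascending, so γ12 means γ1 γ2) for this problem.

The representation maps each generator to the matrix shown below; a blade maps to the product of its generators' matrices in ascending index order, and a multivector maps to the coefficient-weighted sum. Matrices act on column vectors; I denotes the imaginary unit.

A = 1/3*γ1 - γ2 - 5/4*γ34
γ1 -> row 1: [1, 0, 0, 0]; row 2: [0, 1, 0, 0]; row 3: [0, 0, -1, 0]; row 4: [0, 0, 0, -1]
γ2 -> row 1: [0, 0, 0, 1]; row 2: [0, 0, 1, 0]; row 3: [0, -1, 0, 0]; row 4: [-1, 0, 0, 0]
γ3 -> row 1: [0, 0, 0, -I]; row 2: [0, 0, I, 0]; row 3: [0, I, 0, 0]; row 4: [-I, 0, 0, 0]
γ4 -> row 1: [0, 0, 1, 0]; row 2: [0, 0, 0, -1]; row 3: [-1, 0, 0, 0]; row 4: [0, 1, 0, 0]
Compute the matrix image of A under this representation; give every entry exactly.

Bivector images (products of the table entries): rho(γ34) = rho(γ3)rho(γ4) = row 1: [0, -I, 0, 0]; row 2: [-I, 0, 0, 0]; row 3: [0, 0, 0, -I]; row 4: [0, 0, -I, 0].
M = (1/3)*rho(γ1) + (-1)*rho(γ2) + (-5/4)*rho(γ34), summed entrywise:
Answer: row 1: [1/3, 5*I/4, 0, -1]; row 2: [5*I/4, 1/3, -1, 0]; row 3: [0, 1, -1/3, 5*I/4]; row 4: [1, 0, 5*I/4, -1/3]


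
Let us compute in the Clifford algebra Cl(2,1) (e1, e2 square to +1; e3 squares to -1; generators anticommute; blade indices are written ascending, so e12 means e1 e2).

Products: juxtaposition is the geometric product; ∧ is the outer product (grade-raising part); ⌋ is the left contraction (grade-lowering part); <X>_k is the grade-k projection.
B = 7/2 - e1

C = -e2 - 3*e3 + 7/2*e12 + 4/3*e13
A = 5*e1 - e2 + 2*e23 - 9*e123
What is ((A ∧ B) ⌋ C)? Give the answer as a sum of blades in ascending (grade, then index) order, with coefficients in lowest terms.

step 1: 35/2*e1 - 7/2*e2 - e12 + 7*e23 - 67/2*e123
step 2: 7 + 49/4*e1 + 245/4*e2 + 70/3*e3
Answer: 7 + 49/4*e1 + 245/4*e2 + 70/3*e3


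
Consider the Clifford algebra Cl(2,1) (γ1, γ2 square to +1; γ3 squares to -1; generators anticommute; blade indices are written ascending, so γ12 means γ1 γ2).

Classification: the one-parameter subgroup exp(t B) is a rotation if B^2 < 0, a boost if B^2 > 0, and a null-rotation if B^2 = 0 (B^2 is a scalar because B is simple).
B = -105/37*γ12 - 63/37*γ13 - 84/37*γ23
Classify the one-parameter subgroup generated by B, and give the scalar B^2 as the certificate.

B^2 term by term: the squares give (-105/37)^2*(γ12)^2 + (-63/37)^2*(γ13)^2 + (-84/37)^2*(γ23)^2 = 11025/1369*(-1) + 3969/1369*(+1) + 7056/1369*(+1) = 0 (each basis 2-blade squares to minus the product of its generators' squares); cross terms between blades sharing an index anticommute and cancel. So B^2 = 0.
Answer: null-rotation, certificate B^2 = 0. Note: conjugating B changes its blade decomposition but never the scalar B^2 = 0, whose sign settles the classification.


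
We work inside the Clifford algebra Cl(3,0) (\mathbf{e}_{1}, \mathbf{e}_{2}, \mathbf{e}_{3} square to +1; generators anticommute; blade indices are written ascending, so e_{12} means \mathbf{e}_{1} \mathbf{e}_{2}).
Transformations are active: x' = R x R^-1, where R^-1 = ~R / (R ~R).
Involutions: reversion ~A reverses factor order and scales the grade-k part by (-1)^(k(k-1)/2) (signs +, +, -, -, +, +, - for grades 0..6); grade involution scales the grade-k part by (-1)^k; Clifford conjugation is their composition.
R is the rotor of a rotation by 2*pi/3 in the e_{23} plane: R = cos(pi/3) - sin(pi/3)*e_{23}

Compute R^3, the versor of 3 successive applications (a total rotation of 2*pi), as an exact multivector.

Because a rotor carries half the rotation angle, composing 3 copies of this e_{23}-plane rotor multiplies the phase: 3*(pi/3) = \pi, hence R^3 = cos(\pi) - sin(\pi)*e_{23}.
cos(\pi) = -1 and sin(\pi) = 0, so R^3 = -1. The total rotation 2*pi is 1 full turn, so every vector returns to itself, yet the rotor is -1, on the OTHER sheet of the double cover (an odd number of 2*pi turns).
Answer: -1


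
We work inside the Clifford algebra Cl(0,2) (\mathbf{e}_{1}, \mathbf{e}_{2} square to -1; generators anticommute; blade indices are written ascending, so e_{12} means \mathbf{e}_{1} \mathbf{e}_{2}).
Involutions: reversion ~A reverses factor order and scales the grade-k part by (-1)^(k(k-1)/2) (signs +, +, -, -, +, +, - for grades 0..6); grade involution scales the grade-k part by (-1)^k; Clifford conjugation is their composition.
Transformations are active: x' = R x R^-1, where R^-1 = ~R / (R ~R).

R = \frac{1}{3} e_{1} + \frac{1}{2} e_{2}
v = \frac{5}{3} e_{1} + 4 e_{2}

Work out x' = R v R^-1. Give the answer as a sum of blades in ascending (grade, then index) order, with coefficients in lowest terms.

~R = \frac{1}{3} e_{1} + \frac{1}{2} e_{2}, and R ~R = -\frac{13}{36}, so R^-1 = ~R / (-\frac{13}{36}).
R v = -\frac{23}{9} + \frac{1}{2} e_{12}
Answer: \frac{119}{39} e_{1} + \frac{40}{13} e_{2}


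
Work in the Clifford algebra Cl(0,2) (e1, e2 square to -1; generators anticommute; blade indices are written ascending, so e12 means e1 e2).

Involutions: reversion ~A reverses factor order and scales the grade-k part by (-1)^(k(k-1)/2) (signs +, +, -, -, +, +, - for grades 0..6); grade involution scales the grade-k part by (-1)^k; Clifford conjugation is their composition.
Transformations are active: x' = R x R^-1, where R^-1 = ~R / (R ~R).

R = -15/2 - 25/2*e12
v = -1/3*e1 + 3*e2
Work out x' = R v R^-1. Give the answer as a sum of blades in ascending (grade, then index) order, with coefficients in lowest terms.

~R = -15/2 + 25/2*e12, and R ~R = 425/2, so R^-1 = ~R / (425/2).
R v = 40*e1 - 55/3*e2
Answer: -127/51*e1 - 29/17*e2


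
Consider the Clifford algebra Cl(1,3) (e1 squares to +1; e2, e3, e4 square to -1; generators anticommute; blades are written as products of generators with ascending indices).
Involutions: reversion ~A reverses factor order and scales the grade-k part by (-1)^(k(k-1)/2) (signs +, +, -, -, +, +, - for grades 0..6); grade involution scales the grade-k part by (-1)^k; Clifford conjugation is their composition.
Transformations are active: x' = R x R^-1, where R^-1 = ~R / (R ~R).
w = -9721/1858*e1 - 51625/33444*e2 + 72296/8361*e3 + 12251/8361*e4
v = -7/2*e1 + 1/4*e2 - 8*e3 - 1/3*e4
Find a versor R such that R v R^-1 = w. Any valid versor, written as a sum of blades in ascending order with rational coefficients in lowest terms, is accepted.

Equal squares first: v^2 = w^2 = -7477/144. Then v + w = -8112/929*e1 - 10816/8361*e2 + 5408/8361*e3 + 9464/8361*e4 is a versor taking v to w, provided it is invertible.
Answer: -8112/929*e1 - 10816/8361*e2 + 5408/8361*e3 + 9464/8361*e4


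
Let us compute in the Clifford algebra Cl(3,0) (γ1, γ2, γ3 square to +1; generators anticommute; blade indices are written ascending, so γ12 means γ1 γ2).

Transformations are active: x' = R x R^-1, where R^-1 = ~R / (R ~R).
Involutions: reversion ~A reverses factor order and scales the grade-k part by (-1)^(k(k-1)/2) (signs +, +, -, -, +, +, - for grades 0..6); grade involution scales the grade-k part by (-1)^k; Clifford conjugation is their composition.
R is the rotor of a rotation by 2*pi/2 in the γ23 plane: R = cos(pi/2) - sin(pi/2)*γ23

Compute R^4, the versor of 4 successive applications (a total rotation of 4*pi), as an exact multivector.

Rotor phase runs at HALF the rotation angle; powers of one rotor simply add phase, so after 4 steps in γ23 the phase is 4*pi/2 = 2*pi and R^4 = cos(2*pi) - sin(2*pi)*γ23.
cos(2*pi) = 1 and sin(2*pi) = 0, so R^4 = 1. The total rotation 4*pi is 2 full turns, so every vector returns to itself, yet the rotor is +1, back on the identity sheet (an even number of 2*pi turns).
Answer: 1


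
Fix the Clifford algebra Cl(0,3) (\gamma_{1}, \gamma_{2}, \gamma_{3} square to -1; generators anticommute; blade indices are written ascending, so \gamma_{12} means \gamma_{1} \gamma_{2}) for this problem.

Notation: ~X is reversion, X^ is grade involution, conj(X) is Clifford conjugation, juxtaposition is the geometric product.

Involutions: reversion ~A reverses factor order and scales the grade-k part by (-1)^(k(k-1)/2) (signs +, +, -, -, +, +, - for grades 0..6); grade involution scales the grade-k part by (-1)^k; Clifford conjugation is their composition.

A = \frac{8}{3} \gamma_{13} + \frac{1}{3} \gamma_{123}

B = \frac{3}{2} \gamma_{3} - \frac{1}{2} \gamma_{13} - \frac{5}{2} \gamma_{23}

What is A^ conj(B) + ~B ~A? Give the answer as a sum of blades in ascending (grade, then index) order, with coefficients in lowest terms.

first term: -\frac{4}{3} + \frac{29}{6} \gamma_{1} - \frac{1}{6} \gamma_{2} + \frac{37}{6} \gamma_{12}
second term: \frac{4}{3} - \frac{19}{6} \gamma_{1} - \frac{1}{6} \gamma_{2} + \frac{43}{6} \gamma_{12}
Answer: \frac{5}{3} \gamma_{1} - \frac{1}{3} \gamma_{2} + \frac{40}{3} \gamma_{12}


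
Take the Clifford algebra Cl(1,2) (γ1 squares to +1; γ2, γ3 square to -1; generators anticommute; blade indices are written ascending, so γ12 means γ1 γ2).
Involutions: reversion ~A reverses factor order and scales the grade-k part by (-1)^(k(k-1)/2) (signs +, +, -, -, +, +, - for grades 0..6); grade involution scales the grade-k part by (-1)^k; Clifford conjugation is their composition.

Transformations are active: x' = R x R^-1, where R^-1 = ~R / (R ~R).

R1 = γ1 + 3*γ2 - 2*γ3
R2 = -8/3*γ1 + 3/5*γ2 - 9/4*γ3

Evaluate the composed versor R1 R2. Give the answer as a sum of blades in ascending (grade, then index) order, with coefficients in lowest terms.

Distribute over the terms of R1 (each basis-blade product reordered to ascending indices, repeated generators contracted through their squares):
(γ1) R2 = -8/3 + 3/5*γ12 - 9/4*γ13
(3*γ2) R2 = -9/5 + 8*γ12 - 27/4*γ23
(-2*γ3) R2 = -9/2 - 16/3*γ13 + 6/5*γ23
Summing the partial products and collecting blades:
Answer: -269/30 + 43/5*γ12 - 91/12*γ13 - 111/20*γ23


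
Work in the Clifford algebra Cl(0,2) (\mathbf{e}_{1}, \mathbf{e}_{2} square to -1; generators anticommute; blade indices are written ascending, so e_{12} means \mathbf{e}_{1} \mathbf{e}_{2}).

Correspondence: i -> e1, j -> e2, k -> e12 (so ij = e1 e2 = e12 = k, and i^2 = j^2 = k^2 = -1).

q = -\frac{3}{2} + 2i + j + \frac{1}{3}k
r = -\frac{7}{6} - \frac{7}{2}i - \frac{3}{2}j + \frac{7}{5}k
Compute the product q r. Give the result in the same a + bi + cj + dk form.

In blades: q = -\frac{3}{2} + 2 e_{1} + e_{2} + \frac{1}{3} e_{12}, r = -\frac{7}{6} - \frac{7}{2} e_{1} - \frac{3}{2} e_{2} + \frac{7}{5} e_{12}.
Distribute q over r term by term (generator squares from the signature, products reordered to ascending indices): (-\frac{3}{2})*r = \frac{7}{4} + \frac{21}{4} e_{1} + \frac{9}{4} e_{2} - \frac{21}{10} e_{12}; (2 e_{1})*r = 7 - \frac{7}{3} e_{1} - \frac{14}{5} e_{2} - 3 e_{12}; (e_{2})*r = \frac{3}{2} + \frac{7}{5} e_{1} - \frac{7}{6} e_{2} + \frac{7}{2} e_{12}; (\frac{1}{3} e_{12})*r = -\frac{7}{15} + \frac{1}{2} e_{1} - \frac{7}{6} e_{2} - \frac{7}{18} e_{12}.
Sum: \frac{587}{60} + \frac{289}{60} e_{1} - \frac{173}{60} e_{2} - \frac{179}{90} e_{12}; translating back through the correspondence:
Answer: \frac{587}{60} + \frac{289}{60}i - \frac{173}{60}j - \frac{179}{90}k


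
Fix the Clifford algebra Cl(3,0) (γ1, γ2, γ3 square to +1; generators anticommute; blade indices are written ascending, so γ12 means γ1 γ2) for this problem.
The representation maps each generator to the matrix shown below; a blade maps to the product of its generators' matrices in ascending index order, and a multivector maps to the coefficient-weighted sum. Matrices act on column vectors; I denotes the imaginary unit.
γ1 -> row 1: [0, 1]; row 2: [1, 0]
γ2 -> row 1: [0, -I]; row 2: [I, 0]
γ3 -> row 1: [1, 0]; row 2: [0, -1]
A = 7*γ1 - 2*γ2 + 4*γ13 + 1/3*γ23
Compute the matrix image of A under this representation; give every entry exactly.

Bivector images (products of the table entries): rho(γ13) = rho(γ1)rho(γ3) = row 1: [0, -1]; row 2: [1, 0]; rho(γ23) = rho(γ2)rho(γ3) = row 1: [0, I]; row 2: [I, 0].
M = (7)*rho(γ1) + (-2)*rho(γ2) + (4)*rho(γ13) + (1/3)*rho(γ23), summed entrywise:
Answer: row 1: [0, 3 + 7*I/3]; row 2: [11 - 5*I/3, 0]


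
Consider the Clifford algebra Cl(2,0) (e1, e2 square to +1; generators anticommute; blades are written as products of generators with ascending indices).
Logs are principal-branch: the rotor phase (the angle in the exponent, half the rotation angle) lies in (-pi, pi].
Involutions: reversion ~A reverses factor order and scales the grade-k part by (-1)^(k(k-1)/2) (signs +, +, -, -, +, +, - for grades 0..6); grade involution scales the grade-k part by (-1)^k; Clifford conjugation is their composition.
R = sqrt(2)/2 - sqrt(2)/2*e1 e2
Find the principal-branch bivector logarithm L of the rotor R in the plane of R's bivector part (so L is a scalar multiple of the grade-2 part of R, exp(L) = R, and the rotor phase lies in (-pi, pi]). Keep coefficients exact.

The scalar part of R is sqrt(2)/2, and that scalar determines the rotor phase on the principal branch; recovering the unit plane as bivector-part over sine of the phase gives L = phase * plane.
Concretely: cos(phase) = sqrt(2)/2 gives phase = ±pi/4, and since phase/sin(phase) is even the sign is immaterial: L = (phase/sin(phase)) * <R>_2 = (sqrt(2)*pi/4) * <R>_2.
Answer: -pi/4*e1 e2


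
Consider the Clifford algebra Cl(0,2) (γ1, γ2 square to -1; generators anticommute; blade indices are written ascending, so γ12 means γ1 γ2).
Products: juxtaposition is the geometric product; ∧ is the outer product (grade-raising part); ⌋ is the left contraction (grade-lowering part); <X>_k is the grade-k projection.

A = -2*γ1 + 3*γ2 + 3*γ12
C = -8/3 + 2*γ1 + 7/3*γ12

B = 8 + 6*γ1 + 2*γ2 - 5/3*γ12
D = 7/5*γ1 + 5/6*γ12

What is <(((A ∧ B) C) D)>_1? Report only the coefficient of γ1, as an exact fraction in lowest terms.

step 1: -16*γ1 + 24*γ2 + 2*γ12
step 2: 82/3 + 296/3*γ1 - 68/3*γ2 - 160/3*γ12
step 3: -4216/45 + 872/45*γ1 - 1412/9*γ2 + 2453/45*γ12
step 4: 872/45*γ1 - 1412/9*γ2
Answer: 872/45


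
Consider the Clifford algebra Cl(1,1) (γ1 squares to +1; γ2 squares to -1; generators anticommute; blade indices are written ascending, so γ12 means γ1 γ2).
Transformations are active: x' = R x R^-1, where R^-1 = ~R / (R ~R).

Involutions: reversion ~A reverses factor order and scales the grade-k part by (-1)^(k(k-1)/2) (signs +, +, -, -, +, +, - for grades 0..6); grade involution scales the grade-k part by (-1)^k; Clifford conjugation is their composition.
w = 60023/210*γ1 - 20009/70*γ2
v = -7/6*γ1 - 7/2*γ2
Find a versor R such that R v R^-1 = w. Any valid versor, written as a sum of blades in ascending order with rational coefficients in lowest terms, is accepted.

Here q(v) = q(w) = -98/9; the classical choice R = v + w = 9963/35*γ1 - 10127/35*γ2 then realises v -> w under the sandwich.
Answer: 9963/35*γ1 - 10127/35*γ2


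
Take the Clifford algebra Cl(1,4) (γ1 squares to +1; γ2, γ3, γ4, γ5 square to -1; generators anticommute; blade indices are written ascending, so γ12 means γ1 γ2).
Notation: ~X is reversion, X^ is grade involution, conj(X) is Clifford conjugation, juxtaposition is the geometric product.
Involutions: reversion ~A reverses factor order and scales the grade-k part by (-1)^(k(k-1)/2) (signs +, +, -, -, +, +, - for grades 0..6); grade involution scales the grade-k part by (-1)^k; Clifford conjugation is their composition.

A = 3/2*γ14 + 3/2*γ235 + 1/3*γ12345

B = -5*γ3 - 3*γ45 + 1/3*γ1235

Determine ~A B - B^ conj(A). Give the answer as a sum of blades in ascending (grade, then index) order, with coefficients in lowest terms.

first term: 1/2*γ1 + 1/9*γ4 - 9/2*γ15 + 15/2*γ25 + γ123 - 15/2*γ134 + 9/2*γ234 + 5/3*γ1245 + 1/2*γ2345
second term: 1/2*γ1 - 1/9*γ4 + 9/2*γ15 + 15/2*γ25 - γ123 + 15/2*γ134 + 9/2*γ234 + 5/3*γ1245 - 1/2*γ2345
Answer: 2/9*γ4 - 9*γ15 + 2*γ123 - 15*γ134 + γ2345


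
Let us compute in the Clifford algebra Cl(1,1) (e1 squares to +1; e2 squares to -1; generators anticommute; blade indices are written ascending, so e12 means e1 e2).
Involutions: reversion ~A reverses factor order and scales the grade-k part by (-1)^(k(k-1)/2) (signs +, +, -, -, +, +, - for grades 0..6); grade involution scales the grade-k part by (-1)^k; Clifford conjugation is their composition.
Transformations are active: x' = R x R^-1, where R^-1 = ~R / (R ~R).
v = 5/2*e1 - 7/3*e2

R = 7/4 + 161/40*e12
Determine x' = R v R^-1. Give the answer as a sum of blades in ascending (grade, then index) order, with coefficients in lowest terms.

~R = 7/4 - 161/40*e12, and R ~R = -21021/1600, so R^-1 = ~R / (-21021/1600).
R v = 413/30*e1 - 679/48*e2
Answer: -15875/2574*e1 + 7853/1287*e2


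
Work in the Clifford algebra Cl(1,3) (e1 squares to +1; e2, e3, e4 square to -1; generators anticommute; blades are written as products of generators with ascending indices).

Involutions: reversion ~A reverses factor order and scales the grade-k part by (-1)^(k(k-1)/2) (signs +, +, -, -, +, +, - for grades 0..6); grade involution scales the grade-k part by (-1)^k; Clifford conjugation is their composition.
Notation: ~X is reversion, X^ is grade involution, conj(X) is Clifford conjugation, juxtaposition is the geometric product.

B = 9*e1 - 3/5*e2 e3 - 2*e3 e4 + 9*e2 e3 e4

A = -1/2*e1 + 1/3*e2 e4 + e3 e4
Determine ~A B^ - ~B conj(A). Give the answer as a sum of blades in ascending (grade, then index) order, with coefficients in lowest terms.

first term: 5/2 - 9*e2 + 3*e3 + 2/3*e2 e3 + 3/5*e2 e4 - 1/5*e3 e4 + 3/10*e1 e2 e3 + 3*e1 e2 e4 + 10*e1 e3 e4 + 9/2*e1 e2 e3 e4
second term: 13/2 - 9*e2 + 3*e3 + 2/3*e2 e3 + 3/5*e2 e4 - 1/5*e3 e4 + 3/10*e1 e2 e3 - 3*e1 e2 e4 - 8*e1 e3 e4 + 9/2*e1 e2 e3 e4
Answer: -4 + 6*e1 e2 e4 + 18*e1 e3 e4


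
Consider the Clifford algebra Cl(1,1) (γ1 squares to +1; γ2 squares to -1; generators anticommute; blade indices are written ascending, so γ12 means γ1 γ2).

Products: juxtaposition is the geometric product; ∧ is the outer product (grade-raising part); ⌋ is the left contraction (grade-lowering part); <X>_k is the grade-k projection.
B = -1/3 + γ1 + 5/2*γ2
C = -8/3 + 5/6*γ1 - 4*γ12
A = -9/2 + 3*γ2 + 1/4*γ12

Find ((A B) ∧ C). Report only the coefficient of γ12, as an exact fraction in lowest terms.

step 1: -6 - 41/8*γ1 - 25/2*γ2 - 37/12*γ12
step 2: 16 + 26/3*γ1 + 100/3*γ2 + 1535/36*γ12
Answer: 1535/36


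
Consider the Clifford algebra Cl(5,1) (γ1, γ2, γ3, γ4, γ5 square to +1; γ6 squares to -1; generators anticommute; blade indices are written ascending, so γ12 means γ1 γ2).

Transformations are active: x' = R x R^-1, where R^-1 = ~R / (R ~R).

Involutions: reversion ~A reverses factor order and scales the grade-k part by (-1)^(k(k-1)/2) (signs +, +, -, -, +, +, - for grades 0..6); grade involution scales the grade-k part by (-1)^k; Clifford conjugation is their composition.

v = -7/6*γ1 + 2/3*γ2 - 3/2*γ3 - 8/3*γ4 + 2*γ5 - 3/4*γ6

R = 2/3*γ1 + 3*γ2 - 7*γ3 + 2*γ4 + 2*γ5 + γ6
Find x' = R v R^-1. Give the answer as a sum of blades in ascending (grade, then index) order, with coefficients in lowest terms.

~R = 2/3*γ1 + 3*γ2 - 7*γ3 + 2*γ4 + 2*γ5 + γ6, and R ~R = 589/9, so R^-1 = ~R / (589/9).
R v = 401/36 + 71/18*γ12 - 55/6*γ13 + 5/9*γ14 + 11/3*γ15 + 2/3*γ16 + 1/6*γ23 - 28/3*γ24 + 14/3*γ25 - 35/12*γ26 + 65/3*γ34 - 11*γ35 + 27/4*γ36 + 28/3*γ45 + 7/6*γ46 - 7/2*γ56
Answer: 4925/3534*γ1 + 1253/3534*γ2 - 520/589*γ3 + 5915/1767*γ4 - 777/589*γ5 + 2569/2356*γ6


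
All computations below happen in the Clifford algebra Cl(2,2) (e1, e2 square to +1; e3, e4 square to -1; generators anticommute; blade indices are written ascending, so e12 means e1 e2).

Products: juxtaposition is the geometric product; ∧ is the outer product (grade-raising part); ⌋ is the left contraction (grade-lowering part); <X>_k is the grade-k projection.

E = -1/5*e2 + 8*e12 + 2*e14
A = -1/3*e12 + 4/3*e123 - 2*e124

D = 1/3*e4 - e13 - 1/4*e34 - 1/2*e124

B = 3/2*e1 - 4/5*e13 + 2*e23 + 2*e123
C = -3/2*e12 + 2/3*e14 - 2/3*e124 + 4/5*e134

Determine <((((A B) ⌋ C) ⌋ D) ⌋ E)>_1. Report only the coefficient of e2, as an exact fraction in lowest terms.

step 1: 8/3 + 8/3*e1 + 47/30*e2 + 2/3*e3 - 2/3*e13 + 26/15*e23 - 3*e24 - 4*e34 - 4*e134 - 8/5*e234
step 2: 16/5 + 151/20*e1 - 4*e2 + 56/45*e4 - 4*e12 + 151/45*e14 - 16/9*e24 + 32/15*e34 - 16/9*e124 + 32/15*e134
step 3: 136/135 + 8/9*e1 + 151/90*e2 - 283/36*e3 - 14/15*e4 + 28/45*e12 - 16/5*e13 - 2*e14 - 151/40*e24 - 4/5*e34 - 8/5*e124
step 4: -1397/150 - 688/45*e1 + 4664/675*e2 + 16/9*e4 + 1088/135*e12 + 272/135*e14
step 5: -688/45*e1 + 4664/675*e2 + 16/9*e4
Answer: 4664/675


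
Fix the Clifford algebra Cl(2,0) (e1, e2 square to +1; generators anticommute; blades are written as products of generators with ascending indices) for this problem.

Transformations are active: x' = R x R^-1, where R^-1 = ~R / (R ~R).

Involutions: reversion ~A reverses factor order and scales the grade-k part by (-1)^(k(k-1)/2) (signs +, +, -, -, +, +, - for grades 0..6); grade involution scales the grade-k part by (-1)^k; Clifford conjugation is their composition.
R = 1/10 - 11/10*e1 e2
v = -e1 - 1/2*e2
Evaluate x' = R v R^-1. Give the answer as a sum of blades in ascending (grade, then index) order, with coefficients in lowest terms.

~R = 1/10 + 11/10*e1 e2, and R ~R = 61/50, so R^-1 = ~R / (61/50).
R v = 9/20*e1 - 23/20*e2
Answer: 131/122*e1 + 19/61*e2


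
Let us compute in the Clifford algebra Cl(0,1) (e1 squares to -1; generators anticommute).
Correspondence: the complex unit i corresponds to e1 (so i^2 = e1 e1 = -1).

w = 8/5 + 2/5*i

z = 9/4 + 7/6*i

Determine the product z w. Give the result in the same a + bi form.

In blades: z = 9/4 + 7/6*e1, w = 8/5 + 2/5*e1.
Distribute z over w term by term (generator squares from the signature, products reordered to ascending indices): (9/4)*w = 18/5 + 9/10*e1; (7/6*e1)*w = -7/15 + 28/15*e1.
Sum: 47/15 + 83/30*e1; translating back through the correspondence:
Answer: 47/15 + 83/30*i


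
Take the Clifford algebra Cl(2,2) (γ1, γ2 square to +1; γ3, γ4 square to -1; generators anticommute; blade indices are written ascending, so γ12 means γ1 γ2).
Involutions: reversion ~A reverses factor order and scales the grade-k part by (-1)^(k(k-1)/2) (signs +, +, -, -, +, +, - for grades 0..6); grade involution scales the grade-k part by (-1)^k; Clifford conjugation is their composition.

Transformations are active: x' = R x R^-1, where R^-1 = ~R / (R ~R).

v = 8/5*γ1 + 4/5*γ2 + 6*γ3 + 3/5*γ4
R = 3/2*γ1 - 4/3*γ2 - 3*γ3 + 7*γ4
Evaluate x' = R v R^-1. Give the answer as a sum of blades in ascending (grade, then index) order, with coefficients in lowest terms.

~R = 3/2*γ1 - 4/3*γ2 - 3*γ3 + 7*γ4, and R ~R = -1943/36, so R^-1 = ~R / (-1943/36).
R v = 227/15 + 10/3*γ12 + 69/5*γ13 - 103/10*γ14 - 28/5*γ23 - 32/5*γ24 - 219/5*γ34
Answer: -23716/9715*γ1 - 508/9715*γ2 - 41946/9715*γ3 - 8793/1943*γ4


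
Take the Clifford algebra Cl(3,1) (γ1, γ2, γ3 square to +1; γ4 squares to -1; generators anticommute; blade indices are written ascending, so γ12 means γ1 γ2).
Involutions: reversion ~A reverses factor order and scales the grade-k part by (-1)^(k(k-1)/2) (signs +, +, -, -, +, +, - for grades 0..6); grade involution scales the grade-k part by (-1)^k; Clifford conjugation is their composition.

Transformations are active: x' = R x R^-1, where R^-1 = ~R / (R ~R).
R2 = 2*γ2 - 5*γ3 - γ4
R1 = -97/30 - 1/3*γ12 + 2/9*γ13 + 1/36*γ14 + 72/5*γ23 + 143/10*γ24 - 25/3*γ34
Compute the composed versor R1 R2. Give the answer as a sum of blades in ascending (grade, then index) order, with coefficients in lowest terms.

Distribute over the terms of R2 (each basis-blade product reordered to ascending indices, repeated generators contracted through their squares):
R1 (2*γ2) = -2/3*γ1 - 97/15*γ2 - 144/5*γ3 - 143/5*γ4 - 4/9*γ123 - 1/18*γ124 - 50/3*γ234
R1 (-5*γ3) = -10/9*γ1 - 72*γ2 + 97/6*γ3 - 125/3*γ4 + 5/3*γ123 + 5/36*γ134 + 143/2*γ234
R1 (-γ4) = 1/36*γ1 + 143/10*γ2 - 25/3*γ3 + 97/30*γ4 + 1/3*γ124 - 2/9*γ134 - 72/5*γ234
Summing the partial products and collecting blades:
Answer: -7/4*γ1 - 385/6*γ2 - 629/30*γ3 - 2011/30*γ4 + 11/9*γ123 + 5/18*γ124 - 1/12*γ134 + 1213/30*γ234


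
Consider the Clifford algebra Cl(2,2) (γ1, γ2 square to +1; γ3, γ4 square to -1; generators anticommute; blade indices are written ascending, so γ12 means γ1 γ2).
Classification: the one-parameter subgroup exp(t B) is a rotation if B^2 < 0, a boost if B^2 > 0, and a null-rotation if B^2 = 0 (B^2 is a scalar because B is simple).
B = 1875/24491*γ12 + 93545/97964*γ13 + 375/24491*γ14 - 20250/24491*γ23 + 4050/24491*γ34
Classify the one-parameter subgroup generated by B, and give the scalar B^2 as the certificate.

B^2 term by term: the squares give (1875/24491)^2*(γ12)^2 + (93545/97964)^2*(γ13)^2 + (375/24491)^2*(γ14)^2 + (-20250/24491)^2*(γ23)^2 + (4050/24491)^2*(γ34)^2 = 3515625/599809081*(-1) + 8750667025/9596945296*(+1) + 140625/599809081*(+1) + 410062500/599809081*(+1) + 16402500/599809081*(-1) = 25/16 (each basis 2-blade squares to minus the product of its generators' squares); cross terms between blades sharing an index anticommute and cancel; the commuting (index-disjoint) pairs give grade-4 terms 2*c*c'*(blade product), which cancel blade by blade — γ1234: 15187500/599809081 - 15187500/599809081 = 0 — confirming B is simple. So B^2 = 25/16.
Answer: boost, certificate B^2 = 25/16. The scalar 25/16 is the complete invariant here: its sign names the subgroup type.


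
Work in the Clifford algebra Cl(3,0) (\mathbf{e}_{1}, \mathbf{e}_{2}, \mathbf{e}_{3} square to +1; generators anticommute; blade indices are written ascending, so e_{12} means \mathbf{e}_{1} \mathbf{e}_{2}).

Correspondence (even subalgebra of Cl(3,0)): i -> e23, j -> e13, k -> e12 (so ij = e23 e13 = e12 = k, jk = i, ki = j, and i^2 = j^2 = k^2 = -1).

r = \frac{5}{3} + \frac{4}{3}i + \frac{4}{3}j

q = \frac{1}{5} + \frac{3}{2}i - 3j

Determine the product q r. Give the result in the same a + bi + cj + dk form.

In blades: q = \frac{1}{5} - 3 e_{13} + \frac{3}{2} e_{23}, r = \frac{5}{3} + \frac{4}{3} e_{13} + \frac{4}{3} e_{23}.
Distribute q over r term by term (generator squares from the signature, products reordered to ascending indices): (\frac{1}{5})*r = \frac{1}{3} + \frac{4}{15} e_{13} + \frac{4}{15} e_{23}; (-3 e_{13})*r = 4 + 4 e_{12} - 5 e_{13}; (\frac{3}{2} e_{23})*r = -2 + 2 e_{12} + \frac{5}{2} e_{23}.
Sum: \frac{7}{3} + 6 e_{12} - \frac{71}{15} e_{13} + \frac{83}{30} e_{23}; translating back through the correspondence:
Answer: \frac{7}{3} + \frac{83}{30}i - \frac{71}{15}j + 6k


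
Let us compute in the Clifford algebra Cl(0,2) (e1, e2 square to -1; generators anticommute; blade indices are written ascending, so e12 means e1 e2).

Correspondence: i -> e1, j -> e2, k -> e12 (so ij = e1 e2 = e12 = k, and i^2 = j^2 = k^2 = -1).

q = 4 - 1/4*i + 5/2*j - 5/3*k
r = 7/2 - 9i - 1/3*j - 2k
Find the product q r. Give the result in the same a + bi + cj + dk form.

In blades: q = 4 - 1/4*e1 + 5/2*e2 - 5/3*e12, r = 7/2 - 9*e1 - 1/3*e2 - 2*e12.
Distribute q over r term by term (generator squares from the signature, products reordered to ascending indices): (4)*r = 14 - 36*e1 - 4/3*e2 - 8*e12; (-1/4*e1)*r = -9/4 - 7/8*e1 - 1/2*e2 + 1/12*e12; (5/2*e2)*r = 5/6 - 5*e1 + 35/4*e2 + 45/2*e12; (-5/3*e12)*r = -10/3 - 5/9*e1 + 15*e2 - 35/6*e12.
Sum: 37/4 - 3055/72*e1 + 263/12*e2 + 35/4*e12; translating back through the correspondence:
Answer: 37/4 - 3055/72*i + 263/12*j + 35/4*k


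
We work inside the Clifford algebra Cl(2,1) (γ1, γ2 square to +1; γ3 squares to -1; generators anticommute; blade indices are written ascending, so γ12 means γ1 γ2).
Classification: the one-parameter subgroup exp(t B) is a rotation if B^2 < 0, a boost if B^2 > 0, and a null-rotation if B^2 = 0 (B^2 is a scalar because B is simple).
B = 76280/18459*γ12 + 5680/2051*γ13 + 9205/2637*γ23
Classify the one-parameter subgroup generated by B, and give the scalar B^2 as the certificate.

B^2 term by term: the squares give (76280/18459)^2*(γ12)^2 + (5680/2051)^2*(γ13)^2 + (9205/2637)^2*(γ23)^2 = 5818638400/340734681*(-1) + 32262400/4206601*(+1) + 84732025/6953769*(+1) = 25/9 (each basis 2-blade squares to minus the product of its generators' squares); cross terms between blades sharing an index anticommute and cancel. So B^2 = 25/9.
Answer: boost, certificate B^2 = 25/9. The class reads off the invariant scalar 25/9 directly.


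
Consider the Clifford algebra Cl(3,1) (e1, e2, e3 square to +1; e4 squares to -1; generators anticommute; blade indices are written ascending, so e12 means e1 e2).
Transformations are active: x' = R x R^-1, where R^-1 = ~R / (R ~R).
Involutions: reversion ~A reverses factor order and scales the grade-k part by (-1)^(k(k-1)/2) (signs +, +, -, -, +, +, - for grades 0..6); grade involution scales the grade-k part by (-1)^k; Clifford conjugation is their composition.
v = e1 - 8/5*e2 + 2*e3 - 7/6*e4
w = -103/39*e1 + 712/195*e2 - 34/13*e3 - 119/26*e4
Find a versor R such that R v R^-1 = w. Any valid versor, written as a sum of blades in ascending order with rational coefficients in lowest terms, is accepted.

Since q(v) = q(w) = 5579/900, the sum R = v + w = -64/39*e1 + 80/39*e2 - 8/13*e3 - 224/39*e4 does the job whenever invertible.
Answer: -64/39*e1 + 80/39*e2 - 8/13*e3 - 224/39*e4
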